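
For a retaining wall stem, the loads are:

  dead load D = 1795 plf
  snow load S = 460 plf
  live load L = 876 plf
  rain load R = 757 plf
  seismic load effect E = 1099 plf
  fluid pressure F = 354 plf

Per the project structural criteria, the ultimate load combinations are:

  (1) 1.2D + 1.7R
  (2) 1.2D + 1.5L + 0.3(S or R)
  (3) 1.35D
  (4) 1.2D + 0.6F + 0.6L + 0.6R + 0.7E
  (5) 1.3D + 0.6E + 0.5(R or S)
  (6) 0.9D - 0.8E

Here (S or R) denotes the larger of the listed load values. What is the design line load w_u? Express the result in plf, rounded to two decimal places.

(S or R) → R = 757 plf; (R or S) → R = 757 plf.
(1) 1.2(1795) + 1.7(757) = 2154.00 + 1286.90 = 3440.90
(2) 1.2(1795) + 1.5(876) + 0.3(757) = 2154.00 + 1314.00 + 227.10 = 3695.10
(3) 1.35(1795) = 2423.25
(4) 1.2(1795) + 0.6(354) + 0.6(876) + 0.6(757) + 0.7(1099) = 2154.00 + 212.40 + 525.60 + 454.20 + 769.30 = 4115.50
(5) 1.3(1795) + 0.6(1099) + 0.5(757) = 2333.50 + 659.40 + 378.50 = 3371.40
(6) 0.9(1795) - 0.8(1099) = 1615.50 - 879.20 = 736.30
Combination 4 governs: w_u = 4115.50 plf.

4115.50 plf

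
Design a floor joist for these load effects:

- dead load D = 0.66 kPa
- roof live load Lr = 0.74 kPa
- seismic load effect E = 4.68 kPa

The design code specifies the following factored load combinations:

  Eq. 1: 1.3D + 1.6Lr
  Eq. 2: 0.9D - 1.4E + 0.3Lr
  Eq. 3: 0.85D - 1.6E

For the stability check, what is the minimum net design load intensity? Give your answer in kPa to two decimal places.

Eq. 1: 1.3(0.66) + 1.6(0.74) = 2.04
Eq. 2: 0.9(0.66) - 1.4(4.68) + 0.3(0.74) = -5.74
Eq. 3: 0.85(0.66) - 1.6(4.68) = -6.93
Combination 3 gives the minimum: -6.93 kPa.

-6.93 kPa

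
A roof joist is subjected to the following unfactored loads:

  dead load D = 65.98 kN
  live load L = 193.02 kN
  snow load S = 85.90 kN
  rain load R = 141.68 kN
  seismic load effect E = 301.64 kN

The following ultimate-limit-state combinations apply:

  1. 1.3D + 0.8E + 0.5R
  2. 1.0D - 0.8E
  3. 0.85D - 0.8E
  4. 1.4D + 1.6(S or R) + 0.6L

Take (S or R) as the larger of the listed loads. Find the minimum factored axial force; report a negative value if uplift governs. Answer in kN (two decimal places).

-185.23 kN

(S or R) → R = 141.68 kN.
1. 1.3(65.98) + 0.8(301.64) + 0.5(141.68) = 397.93
2. 1.0(65.98) - 0.8(301.64) = 65.98 - 241.31 = -175.33
3. 0.85(65.98) - 0.8(301.64) = 56.08 - 241.31 = -185.23
4. 1.4(65.98) + 1.6(141.68) + 0.6(193.02) = 92.37 + 226.69 + 115.81 = 434.87
Combination 3 gives the minimum: -185.23 kN.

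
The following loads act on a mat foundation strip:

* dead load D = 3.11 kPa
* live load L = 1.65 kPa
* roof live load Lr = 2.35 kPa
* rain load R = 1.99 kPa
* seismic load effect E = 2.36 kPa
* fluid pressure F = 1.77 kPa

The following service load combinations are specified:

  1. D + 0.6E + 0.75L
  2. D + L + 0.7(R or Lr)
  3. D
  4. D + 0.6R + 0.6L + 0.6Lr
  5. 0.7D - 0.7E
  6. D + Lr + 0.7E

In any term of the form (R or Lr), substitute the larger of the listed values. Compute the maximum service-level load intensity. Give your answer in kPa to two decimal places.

(R or Lr) → Lr = 2.35 kPa.
1. 1.0(3.11) + 0.6(2.36) + 0.75(1.65) = 5.76
2. 1.0(3.11) + 1.0(1.65) + 0.7(2.35) = 6.41
3. 1.0(3.11) = 3.11
4. 1.0(3.11) + 0.6(1.99) + 0.6(1.65) + 0.6(2.35) = 6.70
5. 0.7(3.11) - 0.7(2.36) = 0.53
6. 1.0(3.11) + 1.0(2.35) + 0.7(2.36) = 7.11
Maximum is from combination 6.

7.11 kPa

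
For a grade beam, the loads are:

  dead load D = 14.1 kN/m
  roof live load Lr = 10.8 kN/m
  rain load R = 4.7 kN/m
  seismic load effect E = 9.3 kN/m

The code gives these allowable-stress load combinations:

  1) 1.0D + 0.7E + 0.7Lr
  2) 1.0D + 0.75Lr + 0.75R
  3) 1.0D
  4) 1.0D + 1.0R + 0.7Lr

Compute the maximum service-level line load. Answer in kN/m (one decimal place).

28.2 kN/m

1) 1.0(14.1) + 0.7(9.3) + 0.7(10.8) = 14.1 + 6.5 + 7.6 = 28.2
2) 1.0(14.1) + 0.75(10.8) + 0.75(4.7) = 14.1 + 8.1 + 3.5 = 25.7
3) 1.0(14.1) = 14.1
4) 1.0(14.1) + 1.0(4.7) + 0.7(10.8) = 14.1 + 4.7 + 7.6 = 26.4
Maximum is from combination 1.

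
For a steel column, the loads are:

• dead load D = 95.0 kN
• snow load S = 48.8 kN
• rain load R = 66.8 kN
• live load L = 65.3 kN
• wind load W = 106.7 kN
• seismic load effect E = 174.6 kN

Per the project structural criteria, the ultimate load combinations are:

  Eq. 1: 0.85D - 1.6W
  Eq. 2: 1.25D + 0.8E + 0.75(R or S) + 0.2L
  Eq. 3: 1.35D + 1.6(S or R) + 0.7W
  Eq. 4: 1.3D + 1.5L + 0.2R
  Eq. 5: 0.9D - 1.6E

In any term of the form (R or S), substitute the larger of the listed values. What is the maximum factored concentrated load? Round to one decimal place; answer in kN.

(R or S) → R = 66.8 kN; (S or R) → R = 66.8 kN.
Eq. 1: 0.85(95.0) - 1.6(106.7) = -90.0
Eq. 2: 1.25(95.0) + 0.8(174.6) + 0.75(66.8) + 0.2(65.3) = 321.6
Eq. 3: 1.35(95.0) + 1.6(66.8) + 0.7(106.7) = 309.8
Eq. 4: 1.3(95.0) + 1.5(65.3) + 0.2(66.8) = 234.8
Eq. 5: 0.9(95.0) - 1.6(174.6) = 85.5 - 279.4 = -193.9
Maximum is from combination 2.

321.6 kN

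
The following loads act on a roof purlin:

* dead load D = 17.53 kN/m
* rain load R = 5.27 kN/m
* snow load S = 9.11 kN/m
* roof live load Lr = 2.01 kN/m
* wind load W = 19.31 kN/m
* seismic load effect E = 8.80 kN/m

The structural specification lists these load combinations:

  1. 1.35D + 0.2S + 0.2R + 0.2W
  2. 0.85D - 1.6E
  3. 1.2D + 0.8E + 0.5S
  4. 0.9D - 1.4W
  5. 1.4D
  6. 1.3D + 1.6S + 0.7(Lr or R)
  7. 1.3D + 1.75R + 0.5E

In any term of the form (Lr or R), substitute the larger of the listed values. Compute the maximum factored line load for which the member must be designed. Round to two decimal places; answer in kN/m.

41.05 kN/m

(Lr or R) → R = 5.27 kN/m.
1. 1.35(17.53) + 0.2(9.11) + 0.2(5.27) + 0.2(19.31) = 30.40
2. 0.85(17.53) - 1.6(8.80) = 0.82
3. 1.2(17.53) + 0.8(8.80) + 0.5(9.11) = 32.63
4. 0.9(17.53) - 1.4(19.31) = -11.26
5. 1.4(17.53) = 24.54
6. 1.3(17.53) + 1.6(9.11) + 0.7(5.27) = 41.05
7. 1.3(17.53) + 1.75(5.27) + 0.5(8.80) = 36.41
The controlling combination is 6, giving 41.05 kN/m.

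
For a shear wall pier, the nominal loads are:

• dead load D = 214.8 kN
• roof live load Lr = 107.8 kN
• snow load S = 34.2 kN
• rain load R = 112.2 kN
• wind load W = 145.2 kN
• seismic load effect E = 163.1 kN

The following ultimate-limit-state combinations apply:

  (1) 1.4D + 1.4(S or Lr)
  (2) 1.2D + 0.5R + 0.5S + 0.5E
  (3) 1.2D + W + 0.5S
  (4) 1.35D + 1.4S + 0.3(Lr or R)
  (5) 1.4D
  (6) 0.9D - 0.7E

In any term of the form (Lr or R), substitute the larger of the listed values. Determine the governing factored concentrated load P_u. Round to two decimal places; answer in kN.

451.64 kN

(S or Lr) → Lr = 107.8 kN; (Lr or R) → R = 112.2 kN.
(1) 1.4(214.8) + 1.4(107.8) = 451.64
(2) 1.2(214.8) + 0.5(112.2) + 0.5(34.2) + 0.5(163.1) = 412.51
(3) 1.2(214.8) + 1.0(145.2) + 0.5(34.2) = 420.06
(4) 1.35(214.8) + 1.4(34.2) + 0.3(112.2) = 371.52
(5) 1.4(214.8) = 300.72
(6) 0.9(214.8) - 0.7(163.1) = 79.15
The controlling combination is 1, giving 451.64 kN.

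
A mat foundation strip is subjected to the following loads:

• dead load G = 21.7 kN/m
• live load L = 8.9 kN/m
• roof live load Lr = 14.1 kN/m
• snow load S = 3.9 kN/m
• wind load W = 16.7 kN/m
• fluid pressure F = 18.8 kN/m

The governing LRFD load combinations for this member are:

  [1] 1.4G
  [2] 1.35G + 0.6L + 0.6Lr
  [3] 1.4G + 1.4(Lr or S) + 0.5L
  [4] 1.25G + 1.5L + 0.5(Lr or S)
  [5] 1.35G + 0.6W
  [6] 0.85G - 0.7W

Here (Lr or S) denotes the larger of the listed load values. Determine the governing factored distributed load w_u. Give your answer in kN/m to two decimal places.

54.57 kN/m

(Lr or S) → Lr = 14.1 kN/m.
[1] 1.4(21.7) = 30.38
[2] 1.35(21.7) + 0.6(8.9) + 0.6(14.1) = 29.30 + 5.34 + 8.46 = 43.10
[3] 1.4(21.7) + 1.4(14.1) + 0.5(8.9) = 30.38 + 19.74 + 4.45 = 54.57
[4] 1.25(21.7) + 1.5(8.9) + 0.5(14.1) = 27.13 + 13.35 + 7.05 = 47.53
[5] 1.35(21.7) + 0.6(16.7) = 29.30 + 10.02 = 39.32
[6] 0.85(21.7) - 0.7(16.7) = 18.45 - 11.69 = 6.76
The controlling combination is 3, giving 54.57 kN/m.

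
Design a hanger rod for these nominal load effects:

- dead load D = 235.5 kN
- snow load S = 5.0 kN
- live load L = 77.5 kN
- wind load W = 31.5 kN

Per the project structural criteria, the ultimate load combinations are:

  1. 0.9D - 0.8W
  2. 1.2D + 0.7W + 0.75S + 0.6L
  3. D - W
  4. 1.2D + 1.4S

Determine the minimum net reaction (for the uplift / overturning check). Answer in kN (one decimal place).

186.8 kN

1. 0.9(235.5) - 0.8(31.5) = 186.8
2. 1.2(235.5) + 0.7(31.5) + 0.75(5.0) + 0.6(77.5) = 354.9
3. 1.0(235.5) - 1.0(31.5) = 204.0
4. 1.2(235.5) + 1.4(5.0) = 289.6
Combination 1 gives the minimum: 186.8 kN.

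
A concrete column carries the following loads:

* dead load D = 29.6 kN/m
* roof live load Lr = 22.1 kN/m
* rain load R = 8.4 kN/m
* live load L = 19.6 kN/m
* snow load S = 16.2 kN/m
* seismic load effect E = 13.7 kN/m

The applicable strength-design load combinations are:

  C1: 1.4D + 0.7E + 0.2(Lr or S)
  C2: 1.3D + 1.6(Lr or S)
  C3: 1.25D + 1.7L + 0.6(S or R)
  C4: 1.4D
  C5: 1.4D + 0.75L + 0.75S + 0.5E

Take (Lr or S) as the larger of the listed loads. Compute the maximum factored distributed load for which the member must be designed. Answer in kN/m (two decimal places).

(Lr or S) → Lr = 22.1 kN/m; (S or R) → S = 16.2 kN/m.
C1: 1.4(29.6) + 0.7(13.7) + 0.2(22.1) = 41.44 + 9.59 + 4.42 = 55.45
C2: 1.3(29.6) + 1.6(22.1) = 38.48 + 35.36 = 73.84
C3: 1.25(29.6) + 1.7(19.6) + 0.6(16.2) = 37.00 + 33.32 + 9.72 = 80.04
C4: 1.4(29.6) = 41.44
C5: 1.4(29.6) + 0.75(19.6) + 0.75(16.2) + 0.5(13.7) = 41.44 + 14.70 + 12.15 + 6.85 = 75.14
Maximum is from combination 3.

80.04 kN/m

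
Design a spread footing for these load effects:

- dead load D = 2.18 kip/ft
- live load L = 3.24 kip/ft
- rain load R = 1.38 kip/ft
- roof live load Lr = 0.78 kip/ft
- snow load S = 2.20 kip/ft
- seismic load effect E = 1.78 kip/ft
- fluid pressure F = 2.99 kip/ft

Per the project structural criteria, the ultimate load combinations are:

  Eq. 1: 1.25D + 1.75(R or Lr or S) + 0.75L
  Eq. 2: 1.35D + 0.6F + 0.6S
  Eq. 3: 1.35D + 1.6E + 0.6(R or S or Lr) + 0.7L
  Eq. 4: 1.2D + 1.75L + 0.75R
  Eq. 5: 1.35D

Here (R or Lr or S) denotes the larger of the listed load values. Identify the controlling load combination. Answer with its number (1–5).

Combination 3

(R or Lr or S) → S = 2.20 kip/ft; (R or S or Lr) → S = 2.20 kip/ft.
Eq. 1: 1.25(2.18) + 1.75(2.20) + 0.75(3.24) = 2.73 + 3.85 + 2.43 = 9.01
Eq. 2: 1.35(2.18) + 0.6(2.99) + 0.6(2.20) = 6.06
Eq. 3: 1.35(2.18) + 1.6(1.78) + 0.6(2.20) + 0.7(3.24) = 2.94 + 2.85 + 1.32 + 2.27 = 9.38
Eq. 4: 1.2(2.18) + 1.75(3.24) + 0.75(1.38) = 9.32
Eq. 5: 1.35(2.18) = 2.94
The largest value is 9.38 kip/ft from combination 3.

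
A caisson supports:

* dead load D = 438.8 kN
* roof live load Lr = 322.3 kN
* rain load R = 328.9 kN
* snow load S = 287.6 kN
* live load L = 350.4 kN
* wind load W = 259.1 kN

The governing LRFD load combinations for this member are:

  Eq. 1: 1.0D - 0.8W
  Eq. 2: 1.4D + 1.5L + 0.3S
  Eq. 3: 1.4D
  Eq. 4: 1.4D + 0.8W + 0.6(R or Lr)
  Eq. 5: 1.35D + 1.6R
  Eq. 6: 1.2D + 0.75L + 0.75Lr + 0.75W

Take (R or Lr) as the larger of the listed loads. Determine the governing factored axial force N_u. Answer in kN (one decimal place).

1226.2 kN

(R or Lr) → R = 328.9 kN.
Eq. 1: 1.0(438.8) - 0.8(259.1) = 438.8 - 207.3 = 231.5
Eq. 2: 1.4(438.8) + 1.5(350.4) + 0.3(287.6) = 614.3 + 525.6 + 86.3 = 1226.2
Eq. 3: 1.4(438.8) = 614.3
Eq. 4: 1.4(438.8) + 0.8(259.1) + 0.6(328.9) = 614.3 + 207.3 + 197.3 = 1018.9
Eq. 5: 1.35(438.8) + 1.6(328.9) = 592.4 + 526.2 = 1118.6
Eq. 6: 1.2(438.8) + 0.75(350.4) + 0.75(322.3) + 0.75(259.1) = 526.6 + 262.8 + 241.7 + 194.3 = 1225.4
Combination 2 governs: N_u = 1226.2 kN.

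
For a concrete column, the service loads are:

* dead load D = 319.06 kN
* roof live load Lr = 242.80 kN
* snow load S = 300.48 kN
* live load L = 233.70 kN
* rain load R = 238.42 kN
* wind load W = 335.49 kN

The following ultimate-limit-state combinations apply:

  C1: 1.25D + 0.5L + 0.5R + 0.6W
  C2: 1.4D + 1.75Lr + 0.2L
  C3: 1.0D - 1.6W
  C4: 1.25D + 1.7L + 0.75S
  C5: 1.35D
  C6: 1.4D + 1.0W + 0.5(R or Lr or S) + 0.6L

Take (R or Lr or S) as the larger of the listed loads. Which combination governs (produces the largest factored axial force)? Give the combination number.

Combination 6

(R or Lr or S) → S = 300.48 kN.
C1: 1.25(319.06) + 0.5(233.70) + 0.5(238.42) + 0.6(335.49) = 398.83 + 116.85 + 119.21 + 201.29 = 836.18
C2: 1.4(319.06) + 1.75(242.80) + 0.2(233.70) = 446.68 + 424.90 + 46.74 = 918.32
C3: 1.0(319.06) - 1.6(335.49) = 319.06 - 536.78 = -217.72
C4: 1.25(319.06) + 1.7(233.70) + 0.75(300.48) = 398.83 + 397.29 + 225.36 = 1021.48
C5: 1.35(319.06) = 430.73
C6: 1.4(319.06) + 1.0(335.49) + 0.5(300.48) + 0.6(233.70) = 446.68 + 335.49 + 150.24 + 140.22 = 1072.63
The largest value is 1072.63 kN from combination 6.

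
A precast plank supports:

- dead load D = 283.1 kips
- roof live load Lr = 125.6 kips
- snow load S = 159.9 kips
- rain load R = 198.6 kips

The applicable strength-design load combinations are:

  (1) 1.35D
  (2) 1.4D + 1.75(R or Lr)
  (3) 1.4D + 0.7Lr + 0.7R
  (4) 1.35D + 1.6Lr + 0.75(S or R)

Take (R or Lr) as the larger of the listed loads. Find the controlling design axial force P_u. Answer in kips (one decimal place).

(R or Lr) → R = 198.6 kips; (S or R) → R = 198.6 kips.
(1) 1.35(283.1) = 382.2
(2) 1.4(283.1) + 1.75(198.6) = 396.3 + 347.6 = 743.9
(3) 1.4(283.1) + 0.7(125.6) + 0.7(198.6) = 623.3
(4) 1.35(283.1) + 1.6(125.6) + 0.75(198.6) = 732.1
Maximum is from combination 2.

743.9 kips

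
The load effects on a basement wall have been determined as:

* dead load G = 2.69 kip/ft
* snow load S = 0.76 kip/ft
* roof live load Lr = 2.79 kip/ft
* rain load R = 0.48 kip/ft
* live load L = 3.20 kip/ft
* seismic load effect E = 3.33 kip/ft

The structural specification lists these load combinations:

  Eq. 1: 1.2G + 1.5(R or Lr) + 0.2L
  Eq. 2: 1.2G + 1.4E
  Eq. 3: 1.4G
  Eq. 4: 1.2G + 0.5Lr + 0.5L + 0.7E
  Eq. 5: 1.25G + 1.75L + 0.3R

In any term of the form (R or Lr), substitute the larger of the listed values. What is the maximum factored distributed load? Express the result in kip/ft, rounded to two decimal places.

9.11 kip/ft

(R or Lr) → Lr = 2.79 kip/ft.
Eq. 1: 1.2(2.69) + 1.5(2.79) + 0.2(3.20) = 8.05
Eq. 2: 1.2(2.69) + 1.4(3.33) = 3.23 + 4.66 = 7.89
Eq. 3: 1.4(2.69) = 3.77
Eq. 4: 1.2(2.69) + 0.5(2.79) + 0.5(3.20) + 0.7(3.33) = 8.55
Eq. 5: 1.25(2.69) + 1.75(3.20) + 0.3(0.48) = 9.11
Maximum is from combination 5.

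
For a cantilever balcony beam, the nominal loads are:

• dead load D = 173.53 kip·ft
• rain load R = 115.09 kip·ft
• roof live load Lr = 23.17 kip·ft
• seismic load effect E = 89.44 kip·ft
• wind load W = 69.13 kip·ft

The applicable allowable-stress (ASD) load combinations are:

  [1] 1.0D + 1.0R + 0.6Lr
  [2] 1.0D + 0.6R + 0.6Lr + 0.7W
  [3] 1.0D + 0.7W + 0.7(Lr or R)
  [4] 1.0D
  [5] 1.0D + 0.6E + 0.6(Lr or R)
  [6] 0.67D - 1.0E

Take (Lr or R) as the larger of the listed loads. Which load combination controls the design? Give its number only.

Combination 2

(Lr or R) → R = 115.09 kip·ft.
[1] 1.0(173.53) + 1.0(115.09) + 0.6(23.17) = 173.53 + 115.09 + 13.90 = 302.52
[2] 1.0(173.53) + 0.6(115.09) + 0.6(23.17) + 0.7(69.13) = 304.88
[3] 1.0(173.53) + 0.7(69.13) + 0.7(115.09) = 173.53 + 48.39 + 80.56 = 302.48
[4] 1.0(173.53) = 173.53
[5] 1.0(173.53) + 0.6(89.44) + 0.6(115.09) = 296.25
[6] 0.67(173.53) - 1.0(89.44) = 116.27 - 89.44 = 26.83
The largest value is 304.88 kip·ft from combination 2.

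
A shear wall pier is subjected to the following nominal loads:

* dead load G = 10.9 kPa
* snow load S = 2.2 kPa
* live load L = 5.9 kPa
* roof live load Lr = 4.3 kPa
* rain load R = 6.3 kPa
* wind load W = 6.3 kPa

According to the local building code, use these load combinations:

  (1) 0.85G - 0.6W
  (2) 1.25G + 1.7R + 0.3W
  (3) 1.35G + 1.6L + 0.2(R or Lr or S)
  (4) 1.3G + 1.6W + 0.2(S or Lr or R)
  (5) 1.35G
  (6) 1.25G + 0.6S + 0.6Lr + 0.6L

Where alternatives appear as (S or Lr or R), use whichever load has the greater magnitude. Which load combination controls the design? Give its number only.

(R or Lr or S) → R = 6.3 kPa; (S or Lr or R) → R = 6.3 kPa.
(1) 0.85(10.9) - 0.6(6.3) = 5.49
(2) 1.25(10.9) + 1.7(6.3) + 0.3(6.3) = 26.23
(3) 1.35(10.9) + 1.6(5.9) + 0.2(6.3) = 25.42
(4) 1.3(10.9) + 1.6(6.3) + 0.2(6.3) = 25.51
(5) 1.35(10.9) = 14.72
(6) 1.25(10.9) + 0.6(2.2) + 0.6(4.3) + 0.6(5.9) = 21.07
The largest value is 26.23 kPa from combination 2.

Combination 2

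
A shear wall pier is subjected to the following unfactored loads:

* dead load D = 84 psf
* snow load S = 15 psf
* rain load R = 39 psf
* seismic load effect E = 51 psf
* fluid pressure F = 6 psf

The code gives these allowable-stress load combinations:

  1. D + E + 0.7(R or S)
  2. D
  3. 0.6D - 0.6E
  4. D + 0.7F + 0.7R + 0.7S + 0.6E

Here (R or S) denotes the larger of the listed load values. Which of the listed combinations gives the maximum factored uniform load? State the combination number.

Combination 1

(R or S) → R = 39 psf.
1. 1.0(84) + 1.0(51) + 0.7(39) = 162.3
2. 1.0(84) = 84.0
3. 0.6(84) - 0.6(51) = 19.8
4. 1.0(84) + 0.7(6) + 0.7(39) + 0.7(15) + 0.6(51) = 156.6
The largest value is 162.3 psf from combination 1.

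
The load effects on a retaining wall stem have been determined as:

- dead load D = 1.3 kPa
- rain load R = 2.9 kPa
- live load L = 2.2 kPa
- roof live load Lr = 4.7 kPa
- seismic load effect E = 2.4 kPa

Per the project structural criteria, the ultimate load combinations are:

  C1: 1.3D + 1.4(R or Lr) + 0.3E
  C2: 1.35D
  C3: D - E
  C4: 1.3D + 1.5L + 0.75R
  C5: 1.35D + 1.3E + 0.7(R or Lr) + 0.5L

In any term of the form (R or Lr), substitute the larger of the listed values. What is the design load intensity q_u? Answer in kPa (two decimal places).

9.27 kPa

(R or Lr) → Lr = 4.7 kPa.
C1: 1.3(1.3) + 1.4(4.7) + 0.3(2.4) = 1.69 + 6.58 + 0.72 = 8.99
C2: 1.35(1.3) = 1.76
C3: 1.0(1.3) - 1.0(2.4) = 1.30 - 2.40 = -1.10
C4: 1.3(1.3) + 1.5(2.2) + 0.75(2.9) = 1.69 + 3.30 + 2.18 = 7.17
C5: 1.35(1.3) + 1.3(2.4) + 0.7(4.7) + 0.5(2.2) = 1.76 + 3.12 + 3.29 + 1.10 = 9.27
Maximum is from combination 5.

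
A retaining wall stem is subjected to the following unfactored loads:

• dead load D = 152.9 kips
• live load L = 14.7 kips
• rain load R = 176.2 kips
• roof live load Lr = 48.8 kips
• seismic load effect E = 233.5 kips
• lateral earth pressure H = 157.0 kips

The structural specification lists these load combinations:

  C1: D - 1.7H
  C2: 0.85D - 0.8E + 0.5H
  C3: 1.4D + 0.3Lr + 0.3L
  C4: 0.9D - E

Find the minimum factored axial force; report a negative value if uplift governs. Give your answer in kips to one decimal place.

C1: 1.0(152.9) - 1.7(157.0) = -114.0
C2: 0.85(152.9) - 0.8(233.5) + 0.5(157.0) = 21.7
C3: 1.4(152.9) + 0.3(48.8) + 0.3(14.7) = 233.1
C4: 0.9(152.9) - 1.0(233.5) = -95.9
Combination 1 gives the minimum: -114.0 kips.

-114.0 kips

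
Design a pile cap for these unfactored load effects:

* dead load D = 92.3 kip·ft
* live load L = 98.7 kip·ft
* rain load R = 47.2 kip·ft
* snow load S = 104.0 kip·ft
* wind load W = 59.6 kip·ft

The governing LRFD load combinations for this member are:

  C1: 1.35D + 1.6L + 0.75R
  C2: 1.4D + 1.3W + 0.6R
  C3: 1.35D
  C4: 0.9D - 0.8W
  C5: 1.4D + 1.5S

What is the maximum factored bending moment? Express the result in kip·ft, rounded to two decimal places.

C1: 1.35(92.3) + 1.6(98.7) + 0.75(47.2) = 124.61 + 157.92 + 35.40 = 317.93
C2: 1.4(92.3) + 1.3(59.6) + 0.6(47.2) = 129.22 + 77.48 + 28.32 = 235.02
C3: 1.35(92.3) = 124.61
C4: 0.9(92.3) - 0.8(59.6) = 83.07 - 47.68 = 35.39
C5: 1.4(92.3) + 1.5(104.0) = 129.22 + 156.00 = 285.22
Maximum is from combination 1.

317.93 kip·ft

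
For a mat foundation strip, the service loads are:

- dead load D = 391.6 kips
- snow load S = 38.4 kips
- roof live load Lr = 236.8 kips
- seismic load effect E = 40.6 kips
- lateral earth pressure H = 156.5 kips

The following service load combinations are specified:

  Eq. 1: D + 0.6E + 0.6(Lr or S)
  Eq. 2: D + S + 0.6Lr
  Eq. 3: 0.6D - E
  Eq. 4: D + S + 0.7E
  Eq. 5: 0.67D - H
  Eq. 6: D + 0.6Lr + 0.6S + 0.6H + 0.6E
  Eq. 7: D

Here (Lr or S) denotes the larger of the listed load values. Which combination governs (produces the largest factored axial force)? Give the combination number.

(Lr or S) → Lr = 236.8 kips.
Eq. 1: 1.0(391.6) + 0.6(40.6) + 0.6(236.8) = 391.60 + 24.36 + 142.08 = 558.04
Eq. 2: 1.0(391.6) + 1.0(38.4) + 0.6(236.8) = 391.60 + 38.40 + 142.08 = 572.08
Eq. 3: 0.6(391.6) - 1.0(40.6) = 234.96 - 40.60 = 194.36
Eq. 4: 1.0(391.6) + 1.0(38.4) + 0.7(40.6) = 391.60 + 38.40 + 28.42 = 458.42
Eq. 5: 0.67(391.6) - 1.0(156.5) = 262.37 - 156.50 = 105.87
Eq. 6: 1.0(391.6) + 0.6(236.8) + 0.6(38.4) + 0.6(156.5) + 0.6(40.6) = 391.60 + 142.08 + 23.04 + 93.90 + 24.36 = 674.98
Eq. 7: 1.0(391.6) = 391.60
The largest value is 674.98 kips from combination 6.

Combination 6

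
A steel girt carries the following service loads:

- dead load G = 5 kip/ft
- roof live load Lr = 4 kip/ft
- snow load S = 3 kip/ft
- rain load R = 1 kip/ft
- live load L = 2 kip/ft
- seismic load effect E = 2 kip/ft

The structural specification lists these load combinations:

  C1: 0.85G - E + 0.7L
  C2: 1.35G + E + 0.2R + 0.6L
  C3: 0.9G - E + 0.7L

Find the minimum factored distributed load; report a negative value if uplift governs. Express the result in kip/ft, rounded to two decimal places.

C1: 0.85(5) - 1.0(2) + 0.7(2) = 4.25 - 2.00 + 1.40 = 3.65
C2: 1.35(5) + 1.0(2) + 0.2(1) + 0.6(2) = 6.75 + 2.00 + 0.20 + 1.20 = 10.15
C3: 0.9(5) - 1.0(2) + 0.7(2) = 4.50 - 2.00 + 1.40 = 3.90
Combination 1 gives the minimum: 3.65 kip/ft.

3.65 kip/ft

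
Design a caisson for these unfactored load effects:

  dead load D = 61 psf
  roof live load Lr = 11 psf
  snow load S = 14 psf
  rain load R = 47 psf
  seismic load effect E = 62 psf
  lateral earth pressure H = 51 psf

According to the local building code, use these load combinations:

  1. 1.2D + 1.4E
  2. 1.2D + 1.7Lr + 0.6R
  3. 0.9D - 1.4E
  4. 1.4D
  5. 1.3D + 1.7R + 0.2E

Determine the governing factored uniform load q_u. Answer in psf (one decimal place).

1. 1.2(61) + 1.4(62) = 73.2 + 86.8 = 160.0
2. 1.2(61) + 1.7(11) + 0.6(47) = 73.2 + 18.7 + 28.2 = 120.1
3. 0.9(61) - 1.4(62) = 54.9 - 86.8 = -31.9
4. 1.4(61) = 85.4
5. 1.3(61) + 1.7(47) + 0.2(62) = 79.3 + 79.9 + 12.4 = 171.6
Combination 5 governs: q_u = 171.6 psf.

171.6 psf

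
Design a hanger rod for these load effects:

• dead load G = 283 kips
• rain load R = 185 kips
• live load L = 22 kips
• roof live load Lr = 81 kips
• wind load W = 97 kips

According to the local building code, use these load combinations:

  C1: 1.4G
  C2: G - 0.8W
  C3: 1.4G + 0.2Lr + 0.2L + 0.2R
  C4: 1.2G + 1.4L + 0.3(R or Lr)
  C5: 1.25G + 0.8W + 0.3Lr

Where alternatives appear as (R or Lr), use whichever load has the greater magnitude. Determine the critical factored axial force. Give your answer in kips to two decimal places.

455.65 kips

(R or Lr) → R = 185 kips.
C1: 1.4(283) = 396.20
C2: 1.0(283) - 0.8(97) = 283.00 - 77.60 = 205.40
C3: 1.4(283) + 0.2(81) + 0.2(22) + 0.2(185) = 396.20 + 16.20 + 4.40 + 37.00 = 453.80
C4: 1.2(283) + 1.4(22) + 0.3(185) = 339.60 + 30.80 + 55.50 = 425.90
C5: 1.25(283) + 0.8(97) + 0.3(81) = 353.75 + 77.60 + 24.30 = 455.65
Combination 5 governs: P_u = 455.65 kips.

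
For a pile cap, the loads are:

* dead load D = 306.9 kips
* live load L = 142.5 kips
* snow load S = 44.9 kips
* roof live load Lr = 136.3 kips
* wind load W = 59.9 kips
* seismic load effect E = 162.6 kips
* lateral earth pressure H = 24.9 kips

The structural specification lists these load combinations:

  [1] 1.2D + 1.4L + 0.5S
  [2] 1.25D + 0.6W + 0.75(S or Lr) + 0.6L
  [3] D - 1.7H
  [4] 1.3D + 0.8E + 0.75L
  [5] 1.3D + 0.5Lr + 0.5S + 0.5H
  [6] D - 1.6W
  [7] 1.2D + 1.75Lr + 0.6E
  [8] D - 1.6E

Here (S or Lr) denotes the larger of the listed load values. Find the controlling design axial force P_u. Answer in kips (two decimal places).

(S or Lr) → Lr = 136.3 kips.
[1] 1.2(306.9) + 1.4(142.5) + 0.5(44.9) = 368.28 + 199.50 + 22.45 = 590.23
[2] 1.25(306.9) + 0.6(59.9) + 0.75(136.3) + 0.6(142.5) = 607.29
[3] 1.0(306.9) - 1.7(24.9) = 306.90 - 42.33 = 264.57
[4] 1.3(306.9) + 0.8(162.6) + 0.75(142.5) = 398.97 + 130.08 + 106.88 = 635.93
[5] 1.3(306.9) + 0.5(136.3) + 0.5(44.9) + 0.5(24.9) = 398.97 + 68.15 + 22.45 + 12.45 = 502.02
[6] 1.0(306.9) - 1.6(59.9) = 306.90 - 95.84 = 211.06
[7] 1.2(306.9) + 1.75(136.3) + 0.6(162.6) = 368.28 + 238.53 + 97.56 = 704.37
[8] 1.0(306.9) - 1.6(162.6) = 306.90 - 260.16 = 46.74
Combination 7 governs: P_u = 704.37 kips.

704.37 kips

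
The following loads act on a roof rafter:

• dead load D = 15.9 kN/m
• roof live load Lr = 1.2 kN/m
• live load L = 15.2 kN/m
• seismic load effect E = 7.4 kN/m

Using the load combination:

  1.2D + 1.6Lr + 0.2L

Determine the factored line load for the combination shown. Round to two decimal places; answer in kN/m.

1.2(15.9) + 1.6(1.2) + 0.2(15.2) = 24.04
w_u = 24.04 kN/m.

24.04 kN/m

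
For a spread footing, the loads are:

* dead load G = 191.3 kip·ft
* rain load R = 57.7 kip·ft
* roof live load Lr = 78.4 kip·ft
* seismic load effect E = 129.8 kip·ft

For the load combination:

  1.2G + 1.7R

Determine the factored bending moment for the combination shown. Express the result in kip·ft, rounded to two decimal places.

1.2(191.3) + 1.7(57.7) = 327.65
M_u = 327.65 kip·ft.

327.65 kip·ft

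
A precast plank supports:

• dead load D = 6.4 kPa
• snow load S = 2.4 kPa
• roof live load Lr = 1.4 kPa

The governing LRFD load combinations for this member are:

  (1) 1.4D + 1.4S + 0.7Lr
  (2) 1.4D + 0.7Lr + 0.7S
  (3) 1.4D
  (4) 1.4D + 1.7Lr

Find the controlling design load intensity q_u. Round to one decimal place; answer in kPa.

(1) 1.4(6.4) + 1.4(2.4) + 0.7(1.4) = 13.3
(2) 1.4(6.4) + 0.7(1.4) + 0.7(2.4) = 11.6
(3) 1.4(6.4) = 9.0
(4) 1.4(6.4) + 1.7(1.4) = 11.3
The controlling combination is 1, giving 13.3 kPa.

13.3 kPa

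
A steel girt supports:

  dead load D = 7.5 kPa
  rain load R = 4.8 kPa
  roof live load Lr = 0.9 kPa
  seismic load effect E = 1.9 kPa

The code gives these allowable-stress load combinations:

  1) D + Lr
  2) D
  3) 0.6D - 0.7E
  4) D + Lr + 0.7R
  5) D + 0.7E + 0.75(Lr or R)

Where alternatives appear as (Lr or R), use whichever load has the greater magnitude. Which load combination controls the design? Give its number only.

Combination 5

(Lr or R) → R = 4.8 kPa.
1) 1.0(7.5) + 1.0(0.9) = 7.5 + 0.9 = 8.4
2) 1.0(7.5) = 7.5
3) 0.6(7.5) - 0.7(1.9) = 4.5 - 1.3 = 3.2
4) 1.0(7.5) + 1.0(0.9) + 0.7(4.8) = 7.5 + 0.9 + 3.4 = 11.8
5) 1.0(7.5) + 0.7(1.9) + 0.75(4.8) = 7.5 + 1.3 + 3.6 = 12.4
The largest value is 12.4 kPa from combination 5.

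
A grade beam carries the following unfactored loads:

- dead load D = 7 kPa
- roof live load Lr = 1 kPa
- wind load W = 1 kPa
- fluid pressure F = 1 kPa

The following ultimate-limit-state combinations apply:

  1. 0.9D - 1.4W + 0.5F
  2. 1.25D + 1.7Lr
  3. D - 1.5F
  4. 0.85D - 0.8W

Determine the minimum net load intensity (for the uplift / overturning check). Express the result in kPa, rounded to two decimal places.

5.15 kPa

1. 0.9(7) - 1.4(1) + 0.5(1) = 5.40
2. 1.25(7) + 1.7(1) = 10.45
3. 1.0(7) - 1.5(1) = 5.50
4. 0.85(7) - 0.8(1) = 5.15
Combination 4 gives the minimum: 5.15 kPa.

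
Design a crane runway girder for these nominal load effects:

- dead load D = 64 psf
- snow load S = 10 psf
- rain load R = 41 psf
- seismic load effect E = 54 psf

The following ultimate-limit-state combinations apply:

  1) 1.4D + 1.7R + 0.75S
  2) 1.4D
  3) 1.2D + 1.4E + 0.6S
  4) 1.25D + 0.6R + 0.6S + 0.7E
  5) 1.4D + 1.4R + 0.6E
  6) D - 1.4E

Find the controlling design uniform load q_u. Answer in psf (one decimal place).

179.4 psf

1) 1.4(64) + 1.7(41) + 0.75(10) = 89.6 + 69.7 + 7.5 = 166.8
2) 1.4(64) = 89.6
3) 1.2(64) + 1.4(54) + 0.6(10) = 76.8 + 75.6 + 6.0 = 158.4
4) 1.25(64) + 0.6(41) + 0.6(10) + 0.7(54) = 80.0 + 24.6 + 6.0 + 37.8 = 148.4
5) 1.4(64) + 1.4(41) + 0.6(54) = 89.6 + 57.4 + 32.4 = 179.4
6) 1.0(64) - 1.4(54) = 64.0 - 75.6 = -11.6
The controlling combination is 5, giving 179.4 psf.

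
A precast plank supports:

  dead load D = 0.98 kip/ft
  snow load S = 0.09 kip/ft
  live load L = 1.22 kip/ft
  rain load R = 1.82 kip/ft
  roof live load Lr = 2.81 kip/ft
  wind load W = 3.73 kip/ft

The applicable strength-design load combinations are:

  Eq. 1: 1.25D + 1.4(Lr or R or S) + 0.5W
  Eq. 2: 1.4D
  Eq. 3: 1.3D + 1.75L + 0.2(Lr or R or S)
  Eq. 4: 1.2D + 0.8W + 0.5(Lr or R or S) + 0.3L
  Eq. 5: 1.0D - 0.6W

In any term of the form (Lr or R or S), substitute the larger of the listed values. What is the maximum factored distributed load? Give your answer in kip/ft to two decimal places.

7.02 kip/ft

(Lr or R or S) → Lr = 2.81 kip/ft.
Eq. 1: 1.25(0.98) + 1.4(2.81) + 0.5(3.73) = 7.02
Eq. 2: 1.4(0.98) = 1.37
Eq. 3: 1.3(0.98) + 1.75(1.22) + 0.2(2.81) = 1.27 + 2.14 + 0.56 = 3.97
Eq. 4: 1.2(0.98) + 0.8(3.73) + 0.5(2.81) + 0.3(1.22) = 5.93
Eq. 5: 1.0(0.98) - 0.6(3.73) = 0.98 - 2.24 = -1.26
Combination 1 governs: w_u = 7.02 kip/ft.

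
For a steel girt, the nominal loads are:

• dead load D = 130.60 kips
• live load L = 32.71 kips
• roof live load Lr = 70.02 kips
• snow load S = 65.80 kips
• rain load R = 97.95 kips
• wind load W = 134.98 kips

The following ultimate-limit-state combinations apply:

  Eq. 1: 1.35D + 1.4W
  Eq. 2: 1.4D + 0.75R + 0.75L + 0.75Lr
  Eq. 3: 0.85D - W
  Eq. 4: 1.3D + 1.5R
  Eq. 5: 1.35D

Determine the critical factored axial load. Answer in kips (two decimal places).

365.28 kips

Eq. 1: 1.35(130.60) + 1.4(134.98) = 176.31 + 188.97 = 365.28
Eq. 2: 1.4(130.60) + 0.75(97.95) + 0.75(32.71) + 0.75(70.02) = 182.84 + 73.46 + 24.53 + 52.52 = 333.35
Eq. 3: 0.85(130.60) - 1.0(134.98) = 111.01 - 134.98 = -23.97
Eq. 4: 1.3(130.60) + 1.5(97.95) = 169.78 + 146.93 = 316.71
Eq. 5: 1.35(130.60) = 176.31
Maximum is from combination 1.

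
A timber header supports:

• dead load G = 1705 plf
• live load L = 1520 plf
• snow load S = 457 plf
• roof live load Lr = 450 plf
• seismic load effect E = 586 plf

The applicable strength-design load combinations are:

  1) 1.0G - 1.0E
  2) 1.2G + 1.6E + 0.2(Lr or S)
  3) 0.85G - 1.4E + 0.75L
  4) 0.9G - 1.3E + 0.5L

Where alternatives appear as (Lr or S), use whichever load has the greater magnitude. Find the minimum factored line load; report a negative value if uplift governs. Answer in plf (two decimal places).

(Lr or S) → S = 457 plf.
1) 1.0(1705) - 1.0(586) = 1705.00 - 586.00 = 1119.00
2) 1.2(1705) + 1.6(586) + 0.2(457) = 2046.00 + 937.60 + 91.40 = 3075.00
3) 0.85(1705) - 1.4(586) + 0.75(1520) = 1449.25 - 820.40 + 1140.00 = 1768.85
4) 0.9(1705) - 1.3(586) + 0.5(1520) = 1534.50 - 761.80 + 760.00 = 1532.70
Combination 1 gives the minimum: 1119.00 plf.

1119.00 plf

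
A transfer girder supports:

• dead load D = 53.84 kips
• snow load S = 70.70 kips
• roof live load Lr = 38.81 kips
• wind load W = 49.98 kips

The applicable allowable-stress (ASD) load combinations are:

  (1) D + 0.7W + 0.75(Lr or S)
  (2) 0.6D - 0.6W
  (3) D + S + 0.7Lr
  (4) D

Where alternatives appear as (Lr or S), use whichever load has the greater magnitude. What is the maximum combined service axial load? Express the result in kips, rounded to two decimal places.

(Lr or S) → S = 70.70 kips.
(1) 1.0(53.84) + 0.7(49.98) + 0.75(70.70) = 141.85
(2) 0.6(53.84) - 0.6(49.98) = 2.32
(3) 1.0(53.84) + 1.0(70.70) + 0.7(38.81) = 53.84 + 70.70 + 27.17 = 151.71
(4) 1.0(53.84) = 53.84
Maximum is from combination 3.

151.71 kips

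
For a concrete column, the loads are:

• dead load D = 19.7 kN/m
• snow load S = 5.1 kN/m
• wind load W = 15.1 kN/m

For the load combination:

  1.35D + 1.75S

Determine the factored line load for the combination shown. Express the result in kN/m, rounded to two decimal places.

35.52 kN/m

1.35(19.7) + 1.75(5.1) = 35.52
w_u = 35.52 kN/m.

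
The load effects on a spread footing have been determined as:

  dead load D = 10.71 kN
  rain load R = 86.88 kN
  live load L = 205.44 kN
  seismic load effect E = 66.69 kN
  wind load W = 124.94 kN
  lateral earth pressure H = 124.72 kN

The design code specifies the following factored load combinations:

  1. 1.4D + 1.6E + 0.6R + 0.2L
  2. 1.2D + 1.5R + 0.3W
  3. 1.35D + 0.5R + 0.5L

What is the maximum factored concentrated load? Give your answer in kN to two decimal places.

214.91 kN

1. 1.4(10.71) + 1.6(66.69) + 0.6(86.88) + 0.2(205.44) = 14.99 + 106.70 + 52.13 + 41.09 = 214.91
2. 1.2(10.71) + 1.5(86.88) + 0.3(124.94) = 12.85 + 130.32 + 37.48 = 180.65
3. 1.35(10.71) + 0.5(86.88) + 0.5(205.44) = 14.46 + 43.44 + 102.72 = 160.62
Combination 1 governs: P_u = 214.91 kN.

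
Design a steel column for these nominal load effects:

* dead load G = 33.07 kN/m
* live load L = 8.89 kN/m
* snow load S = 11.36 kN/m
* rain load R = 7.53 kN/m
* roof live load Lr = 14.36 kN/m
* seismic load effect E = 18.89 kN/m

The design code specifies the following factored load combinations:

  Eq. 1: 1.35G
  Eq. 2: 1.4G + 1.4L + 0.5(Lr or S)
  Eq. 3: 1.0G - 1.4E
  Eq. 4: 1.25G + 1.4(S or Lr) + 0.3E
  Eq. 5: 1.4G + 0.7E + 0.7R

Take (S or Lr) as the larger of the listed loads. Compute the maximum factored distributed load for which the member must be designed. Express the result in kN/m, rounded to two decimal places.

67.11 kN/m

(Lr or S) → Lr = 14.36 kN/m; (S or Lr) → Lr = 14.36 kN/m.
Eq. 1: 1.35(33.07) = 44.64
Eq. 2: 1.4(33.07) + 1.4(8.89) + 0.5(14.36) = 65.92
Eq. 3: 1.0(33.07) - 1.4(18.89) = 33.07 - 26.45 = 6.62
Eq. 4: 1.25(33.07) + 1.4(14.36) + 0.3(18.89) = 41.34 + 20.10 + 5.67 = 67.11
Eq. 5: 1.4(33.07) + 0.7(18.89) + 0.7(7.53) = 46.30 + 13.22 + 5.27 = 64.79
Combination 4 governs: w_u = 67.11 kN/m.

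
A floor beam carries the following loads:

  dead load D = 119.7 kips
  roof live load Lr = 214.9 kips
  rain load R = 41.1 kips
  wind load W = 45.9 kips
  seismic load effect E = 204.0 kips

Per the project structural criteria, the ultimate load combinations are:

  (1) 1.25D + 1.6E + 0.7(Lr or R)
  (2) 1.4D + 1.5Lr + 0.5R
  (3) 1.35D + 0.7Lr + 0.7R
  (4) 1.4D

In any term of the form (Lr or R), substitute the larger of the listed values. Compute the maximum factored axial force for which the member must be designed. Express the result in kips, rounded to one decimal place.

(Lr or R) → Lr = 214.9 kips.
(1) 1.25(119.7) + 1.6(204.0) + 0.7(214.9) = 626.5
(2) 1.4(119.7) + 1.5(214.9) + 0.5(41.1) = 510.5
(3) 1.35(119.7) + 0.7(214.9) + 0.7(41.1) = 161.6 + 150.4 + 28.8 = 340.8
(4) 1.4(119.7) = 167.6
Maximum is from combination 1.

626.5 kips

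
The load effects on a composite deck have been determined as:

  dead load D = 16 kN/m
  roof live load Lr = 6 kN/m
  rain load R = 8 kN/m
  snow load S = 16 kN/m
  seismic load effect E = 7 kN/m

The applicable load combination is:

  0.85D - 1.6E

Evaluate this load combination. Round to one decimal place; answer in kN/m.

0.85(16) - 1.6(7) = 2.4
w_u = 2.4 kN/m.

2.4 kN/m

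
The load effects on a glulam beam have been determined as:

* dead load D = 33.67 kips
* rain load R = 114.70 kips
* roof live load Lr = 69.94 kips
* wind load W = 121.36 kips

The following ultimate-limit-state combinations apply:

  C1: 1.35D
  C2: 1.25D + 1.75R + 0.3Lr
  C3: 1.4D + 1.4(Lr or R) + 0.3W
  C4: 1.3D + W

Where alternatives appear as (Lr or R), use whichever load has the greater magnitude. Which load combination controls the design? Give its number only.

(Lr or R) → R = 114.70 kips.
C1: 1.35(33.67) = 45.45
C2: 1.25(33.67) + 1.75(114.70) + 0.3(69.94) = 263.79
C3: 1.4(33.67) + 1.4(114.70) + 0.3(121.36) = 244.13
C4: 1.3(33.67) + 1.0(121.36) = 165.13
The largest value is 263.79 kips from combination 2.

Combination 2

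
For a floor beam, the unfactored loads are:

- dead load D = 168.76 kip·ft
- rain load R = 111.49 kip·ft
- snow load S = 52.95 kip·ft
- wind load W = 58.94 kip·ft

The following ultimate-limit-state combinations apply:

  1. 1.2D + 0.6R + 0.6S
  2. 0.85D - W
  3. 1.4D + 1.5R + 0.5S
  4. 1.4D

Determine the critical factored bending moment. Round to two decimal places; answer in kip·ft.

429.97 kip·ft

1. 1.2(168.76) + 0.6(111.49) + 0.6(52.95) = 301.18
2. 0.85(168.76) - 1.0(58.94) = 84.51
3. 1.4(168.76) + 1.5(111.49) + 0.5(52.95) = 429.97
4. 1.4(168.76) = 236.26
Maximum is from combination 3.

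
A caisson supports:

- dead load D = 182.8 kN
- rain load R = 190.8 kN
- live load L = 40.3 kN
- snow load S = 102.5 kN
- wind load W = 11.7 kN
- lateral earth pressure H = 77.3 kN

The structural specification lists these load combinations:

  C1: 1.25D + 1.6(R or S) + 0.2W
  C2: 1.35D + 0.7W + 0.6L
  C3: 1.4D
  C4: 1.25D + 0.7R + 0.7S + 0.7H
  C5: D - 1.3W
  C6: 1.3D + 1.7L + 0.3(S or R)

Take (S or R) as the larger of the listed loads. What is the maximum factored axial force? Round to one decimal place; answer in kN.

536.1 kN

(R or S) → R = 190.8 kN; (S or R) → R = 190.8 kN.
C1: 1.25(182.8) + 1.6(190.8) + 0.2(11.7) = 536.1
C2: 1.35(182.8) + 0.7(11.7) + 0.6(40.3) = 279.2
C3: 1.4(182.8) = 255.9
C4: 1.25(182.8) + 0.7(190.8) + 0.7(102.5) + 0.7(77.3) = 487.9
C5: 1.0(182.8) - 1.3(11.7) = 167.6
C6: 1.3(182.8) + 1.7(40.3) + 0.3(190.8) = 363.4
The controlling combination is 1, giving 536.1 kN.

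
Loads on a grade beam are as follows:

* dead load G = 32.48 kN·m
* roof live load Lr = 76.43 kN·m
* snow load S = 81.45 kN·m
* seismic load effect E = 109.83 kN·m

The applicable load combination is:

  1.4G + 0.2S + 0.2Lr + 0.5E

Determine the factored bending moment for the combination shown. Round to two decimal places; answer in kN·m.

1.4(32.48) + 0.2(81.45) + 0.2(76.43) + 0.5(109.83) = 131.96
M_u = 131.96 kN·m.

131.96 kN·m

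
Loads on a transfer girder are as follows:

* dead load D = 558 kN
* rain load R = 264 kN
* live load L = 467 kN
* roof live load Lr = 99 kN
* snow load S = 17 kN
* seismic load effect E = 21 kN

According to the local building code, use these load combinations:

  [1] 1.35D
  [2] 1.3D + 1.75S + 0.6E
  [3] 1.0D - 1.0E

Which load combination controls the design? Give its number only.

Combination 2

[1] 1.35(558) = 753.3
[2] 1.3(558) + 1.75(17) + 0.6(21) = 725.4 + 29.8 + 12.6 = 767.8
[3] 1.0(558) - 1.0(21) = 558.0 - 21.0 = 537.0
The largest value is 767.8 kN from combination 2.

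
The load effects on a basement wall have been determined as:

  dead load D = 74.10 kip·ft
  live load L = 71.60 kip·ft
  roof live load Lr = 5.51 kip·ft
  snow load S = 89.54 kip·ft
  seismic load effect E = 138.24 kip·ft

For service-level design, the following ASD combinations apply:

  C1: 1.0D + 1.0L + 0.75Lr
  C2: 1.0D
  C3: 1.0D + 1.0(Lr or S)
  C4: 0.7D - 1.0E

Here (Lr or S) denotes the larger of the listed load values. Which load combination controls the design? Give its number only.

(Lr or S) → S = 89.54 kip·ft.
C1: 1.0(74.10) + 1.0(71.60) + 0.75(5.51) = 74.10 + 71.60 + 4.13 = 149.83
C2: 1.0(74.10) = 74.10
C3: 1.0(74.10) + 1.0(89.54) = 74.10 + 89.54 = 163.64
C4: 0.7(74.10) - 1.0(138.24) = 51.87 - 138.24 = -86.37
The largest value is 163.64 kip·ft from combination 3.

Combination 3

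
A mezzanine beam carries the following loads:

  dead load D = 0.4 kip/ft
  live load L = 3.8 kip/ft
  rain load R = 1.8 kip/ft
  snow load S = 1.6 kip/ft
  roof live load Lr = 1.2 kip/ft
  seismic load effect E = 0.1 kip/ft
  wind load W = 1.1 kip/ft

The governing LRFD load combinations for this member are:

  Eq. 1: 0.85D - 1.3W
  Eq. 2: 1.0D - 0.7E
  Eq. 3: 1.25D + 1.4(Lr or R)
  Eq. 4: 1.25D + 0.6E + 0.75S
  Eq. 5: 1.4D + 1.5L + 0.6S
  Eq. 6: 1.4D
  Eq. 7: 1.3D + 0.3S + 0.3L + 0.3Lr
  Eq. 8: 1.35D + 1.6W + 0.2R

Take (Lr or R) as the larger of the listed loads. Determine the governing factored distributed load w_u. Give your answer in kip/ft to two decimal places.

7.22 kip/ft

(Lr or R) → R = 1.8 kip/ft.
Eq. 1: 0.85(0.4) - 1.3(1.1) = 0.34 - 1.43 = -1.09
Eq. 2: 1.0(0.4) - 0.7(0.1) = 0.40 - 0.07 = 0.33
Eq. 3: 1.25(0.4) + 1.4(1.8) = 0.50 + 2.52 = 3.02
Eq. 4: 1.25(0.4) + 0.6(0.1) + 0.75(1.6) = 0.50 + 0.06 + 1.20 = 1.76
Eq. 5: 1.4(0.4) + 1.5(3.8) + 0.6(1.6) = 0.56 + 5.70 + 0.96 = 7.22
Eq. 6: 1.4(0.4) = 0.56
Eq. 7: 1.3(0.4) + 0.3(1.6) + 0.3(3.8) + 0.3(1.2) = 0.52 + 0.48 + 1.14 + 0.36 = 2.50
Eq. 8: 1.35(0.4) + 1.6(1.1) + 0.2(1.8) = 0.54 + 1.76 + 0.36 = 2.66
The controlling combination is 5, giving 7.22 kip/ft.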